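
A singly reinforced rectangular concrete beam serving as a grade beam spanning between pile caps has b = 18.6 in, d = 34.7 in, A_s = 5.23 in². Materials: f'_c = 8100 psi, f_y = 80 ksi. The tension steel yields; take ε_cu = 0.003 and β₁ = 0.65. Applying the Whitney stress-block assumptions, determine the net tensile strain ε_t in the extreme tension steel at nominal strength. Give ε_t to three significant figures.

a = A_s f_y/(0.85 f'_c b) = 3.267 in.
β₁ = 0.65, so c = a/β₁ = 3.267/0.65 = 5.026 in.
From the linear strain diagram with ε_cu = 0.003: ε_t = 0.003 (d − c)/c = 0.003 × (34.7 − 5.026)/5.026 = 0.0177.
Since ε_t ≥ 0.005, the section is tension-controlled.

ε_t ≈ 0.0177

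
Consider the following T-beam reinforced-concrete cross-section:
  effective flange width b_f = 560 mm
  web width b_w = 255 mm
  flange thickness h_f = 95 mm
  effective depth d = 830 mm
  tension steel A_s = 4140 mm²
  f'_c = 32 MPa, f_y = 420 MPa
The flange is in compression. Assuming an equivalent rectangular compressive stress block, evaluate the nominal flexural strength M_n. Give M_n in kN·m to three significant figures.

M_n ≈ 1340 kN·m

Tension: T = A_s f_y = 4140 × 420 = 1738800 N.
Try a within the flange: a = T/(0.85 f'_c b_f) = 1738800/(0.85 × 32 × 560) = 114.15 mm.
a = 114.15 > h_f = 95 mm: the block extends into the web. Split into flange-overhang and web parts.
C_f = 0.85 f'_c (b_f − b_w) h_f = 0.85 × 32 × (560 − 255) × 95 = 788120 N.
Remaining web compression depth: a_w = (T − C_f)/(0.85 f'_c b_w) = (1738800 − 788120)/(0.85 × 32 × 255) = 137.06 mm.
M_n = C_f(d − h_f/2) + (T − C_f)(d − a_w/2) = 788120 × (830 − 47.5) + 950680 × (830 − 68.53) = 616.70 + 723.91 = 1340.61 × 10⁶ N·mm.
M_n = 1340.61 kN·m.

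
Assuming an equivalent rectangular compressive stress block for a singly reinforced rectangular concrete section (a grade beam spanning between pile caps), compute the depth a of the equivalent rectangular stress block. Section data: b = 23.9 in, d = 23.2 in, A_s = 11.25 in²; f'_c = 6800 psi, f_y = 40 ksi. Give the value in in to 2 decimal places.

a ≈ 3.26 in

T = A_s f_y = 11.25 × 40 = 450 kips.
a = T/(0.85 f'_c b) = 450/(0.85 × 6.8 × 23.9) = 3.26 in.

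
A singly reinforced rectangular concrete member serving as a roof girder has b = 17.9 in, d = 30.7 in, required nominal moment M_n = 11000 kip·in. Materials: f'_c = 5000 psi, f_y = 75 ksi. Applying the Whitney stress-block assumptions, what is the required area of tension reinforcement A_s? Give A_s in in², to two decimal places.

A_s ≈ 5.21 in²

From M_n = 0.85 f'_c a b (d − a/2):
a = d − √(d² − 2M_n/(0.85 f'_c b)) = 30.7 − √(30.7² − 2 × 11000/(0.85 × 5 × 17.9)) = 5.140 in.
A_s = 0.85 f'_c a b / f_y = 0.85 × 5 × 5.140 × 17.9 / 75 = 5.214 in².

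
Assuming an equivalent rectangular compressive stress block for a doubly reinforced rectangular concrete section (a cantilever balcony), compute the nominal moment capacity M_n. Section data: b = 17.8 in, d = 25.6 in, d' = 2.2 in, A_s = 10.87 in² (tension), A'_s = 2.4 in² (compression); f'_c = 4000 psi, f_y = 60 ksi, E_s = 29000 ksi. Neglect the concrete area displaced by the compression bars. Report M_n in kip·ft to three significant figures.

M_n ≈ 1190 kip·ft

Assume both steels yield.
a = (A_s − A'_s) f_y/(0.85 f'_c b) = (10.87 − 2.4) × 60/(0.85 × 4 × 17.8) = 8.397 in.
c = a/β₁ = 8.397/0.85 = 9.879 in; ε'_s = 0.003(c − d')/c = 0.0023 ≥ ε_y = 0.0021, so the compression steel yields.
M_n = (A_s − A'_s) f_y (d − a/2) + A'_s f_y (d − d') = 508.2 × (25.6 − 4.1985) + 144 × (25.6 − 2.2) = 10876.2 + 3369.6 = 14245.8 kip·in = 14245.8/12 = 1187.15 kip·ft.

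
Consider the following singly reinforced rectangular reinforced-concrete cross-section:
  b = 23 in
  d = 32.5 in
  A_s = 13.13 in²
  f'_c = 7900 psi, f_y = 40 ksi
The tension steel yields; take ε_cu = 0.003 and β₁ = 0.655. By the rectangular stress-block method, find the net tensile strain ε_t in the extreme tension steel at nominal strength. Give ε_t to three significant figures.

a = A_s f_y/(0.85 f'_c b) = 3.401 in.
β₁ = 0.655, so c = a/β₁ = 3.401/0.655 = 5.192 in.
From the linear strain diagram with ε_cu = 0.003: ε_t = 0.003 (d − c)/c = 0.003 × (32.5 − 5.192)/5.192 = 0.0158.
Since ε_t ≥ 0.005, the section is tension-controlled.

ε_t ≈ 0.0158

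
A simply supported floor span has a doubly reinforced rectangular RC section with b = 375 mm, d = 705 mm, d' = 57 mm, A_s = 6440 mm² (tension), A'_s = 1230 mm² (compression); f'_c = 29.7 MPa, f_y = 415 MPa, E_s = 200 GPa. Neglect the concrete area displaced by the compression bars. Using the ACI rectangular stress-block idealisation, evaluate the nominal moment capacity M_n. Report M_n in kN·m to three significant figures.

M_n ≈ 1610 kN·m

Assume both tension and compression steel yield.
Net tension couple steel: A_s − A'_s = 5210 mm².
a = (A_s − A'_s) f_y / (0.85 f'_c b) = 2162150/(0.85 × 29.7 × 375) = 228.39 mm.
c = a/β₁ = 228.39/0.838 = 272.54 mm; ε'_s = 0.003(c − d')/c = 0.0024 ≥ f_y/E_s = 0.0021, so compression steel does yield.
M_n = (A_s − A'_s) f_y (d − a/2) + A'_s f_y (d − d') = [2162150 × (705 − 114.195) + 510450 × (705 − 57)] × 10⁻⁶ = 1277.41 + 330.77 = 1608.18 kN·m.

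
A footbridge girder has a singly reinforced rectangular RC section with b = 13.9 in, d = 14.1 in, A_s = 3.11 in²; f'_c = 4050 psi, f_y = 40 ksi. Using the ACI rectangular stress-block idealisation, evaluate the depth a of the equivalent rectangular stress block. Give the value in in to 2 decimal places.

a ≈ 2.60 in

T = A_s f_y = 3.11 × 40 = 124.4 kips.
a = T/(0.85 f'_c b) = 124.4/(0.85 × 4.05 × 13.9) = 2.60 in.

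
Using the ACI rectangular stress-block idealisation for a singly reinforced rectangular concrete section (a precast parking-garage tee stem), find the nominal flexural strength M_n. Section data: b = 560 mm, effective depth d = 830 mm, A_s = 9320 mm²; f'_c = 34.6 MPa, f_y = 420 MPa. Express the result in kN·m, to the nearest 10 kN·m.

M_n ≈ 2780 kN·m

T = A_s f_y = 9320 × 420 = 3914400 N = 3914.4 kN.
From C = T: a = T/(0.85 f'_c b) = 3914400/(0.85 × 34.6 × 560) = 237.67 mm.
M_n = T(d − a/2) = 3914.4 kN × (830 − 118.835) mm = 2783.78 kN·m.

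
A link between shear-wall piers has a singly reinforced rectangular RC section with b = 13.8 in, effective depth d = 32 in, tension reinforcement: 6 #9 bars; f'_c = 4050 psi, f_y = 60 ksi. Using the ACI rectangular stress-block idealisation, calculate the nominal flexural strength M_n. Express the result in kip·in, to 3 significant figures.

M_n ≈ 10200 kip·in

A_s = 6 × 1 = 6 in².
T = A_s f_y = 6 × 60 = 360 kips.
a = T/(0.85 f'_c b) = 360/(0.85 × 4.05 × 13.8) = 7.578 in.
M_n = T(d − a/2) = 360 × (32 − 3.789) = 10156.0 kip·in.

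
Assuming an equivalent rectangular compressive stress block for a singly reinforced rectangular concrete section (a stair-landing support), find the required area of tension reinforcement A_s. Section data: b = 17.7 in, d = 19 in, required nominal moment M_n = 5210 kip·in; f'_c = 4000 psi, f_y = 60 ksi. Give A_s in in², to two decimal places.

From M_n = 0.85 f'_c a b (d − a/2):
a = d − √(d² − 2M_n/(0.85 f'_c b)) = 19 − √(19² − 2 × 5210/(0.85 × 4 × 17.7)) = 5.294 in.
A_s = 0.85 f'_c a b / f_y = 0.85 × 4 × 5.294 × 17.7 / 60 = 5.310 in².

A_s ≈ 5.31 in²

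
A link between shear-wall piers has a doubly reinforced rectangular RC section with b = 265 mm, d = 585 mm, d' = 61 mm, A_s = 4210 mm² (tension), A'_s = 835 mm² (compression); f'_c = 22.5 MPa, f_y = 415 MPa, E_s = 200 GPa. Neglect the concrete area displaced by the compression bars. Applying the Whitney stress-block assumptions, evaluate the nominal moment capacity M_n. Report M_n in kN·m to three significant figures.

Assume both tension and compression steel yield.
Net tension couple steel: A_s − A'_s = 3375 mm².
a = (A_s − A'_s) f_y / (0.85 f'_c b) = 1400625/(0.85 × 22.5 × 265) = 276.36 mm.
c = a/β₁ = 276.36/0.85 = 325.13 mm; ε'_s = 0.003(c − d')/c = 0.0024 ≥ f_y/E_s = 0.0021, so compression steel does yield.
M_n = (A_s − A'_s) f_y (d − a/2) + A'_s f_y (d − d') = [1400625 × (585 − 138.18) + 346525 × (585 − 61)] × 10⁻⁶ = 625.83 + 181.58 = 807.41 kN·m.

M_n ≈ 807 kN·m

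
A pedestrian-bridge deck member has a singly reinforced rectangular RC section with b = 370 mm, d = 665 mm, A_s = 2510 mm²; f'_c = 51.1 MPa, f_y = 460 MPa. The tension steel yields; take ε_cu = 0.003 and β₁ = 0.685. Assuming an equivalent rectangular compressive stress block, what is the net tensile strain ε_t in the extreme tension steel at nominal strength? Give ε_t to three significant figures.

a = A_s f_y/(0.85 f'_c b) = 71.84 mm.
β₁ = 0.685, so c = a/β₁ = 71.84/0.685 = 104.88 mm.
From the linear strain diagram with ε_cu = 0.003: ε_t = 0.003 (d − c)/c = 0.003 × (665 − 104.88)/104.88 = 0.0160.
Since ε_t ≥ 0.005, the section is tension-controlled.

ε_t ≈ 0.0160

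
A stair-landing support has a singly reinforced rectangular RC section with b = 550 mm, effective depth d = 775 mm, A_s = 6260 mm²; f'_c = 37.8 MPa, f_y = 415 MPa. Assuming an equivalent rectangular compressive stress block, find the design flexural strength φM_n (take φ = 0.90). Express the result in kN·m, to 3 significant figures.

φM_n ≈ 1640 kN·m

T = A_s f_y = 6260 × 415 = 2597900 N = 2597.9 kN.
From C = T: a = T/(0.85 f'_c b) = 2597900/(0.85 × 37.8 × 550) = 147.01 mm.
M_n = T(d − a/2) = 2597.9 kN × (775 − 73.505) mm = 1822.41 kN·m.
φM_n = 0.90 × 1822.41 = 1640.17 kN·m.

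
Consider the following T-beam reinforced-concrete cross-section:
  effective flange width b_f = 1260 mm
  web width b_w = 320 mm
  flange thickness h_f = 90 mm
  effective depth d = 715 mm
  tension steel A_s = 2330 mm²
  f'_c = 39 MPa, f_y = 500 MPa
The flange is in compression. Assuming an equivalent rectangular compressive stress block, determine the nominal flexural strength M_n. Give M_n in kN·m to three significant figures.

Tension: T = A_s f_y = 2330 × 500 = 1165000 N.
Try a within the flange: a = T/(0.85 f'_c b_f) = 1165000/(0.85 × 39 × 1260) = 27.89 mm.
Since a = 27.89 ≤ h_f = 90 mm, the stress block lies entirely in the flange; analyse as a rectangular beam of width b_f.
M_n = T(d − a/2) = 1165000 × (715 − 13.945) = 816.73 × 10⁶ N·mm.
M_n = 816.73 kN·m.

M_n ≈ 817 kN·m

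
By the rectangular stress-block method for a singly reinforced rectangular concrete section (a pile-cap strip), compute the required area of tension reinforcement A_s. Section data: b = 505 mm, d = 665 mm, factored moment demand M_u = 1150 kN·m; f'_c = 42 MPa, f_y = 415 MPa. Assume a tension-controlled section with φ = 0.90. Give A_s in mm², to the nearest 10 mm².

M_n = M_u/φ = 1150/0.90 = 1277.78 kN·m.
With M_n = 0.85 f'_c a b (d − a/2), solve the quadratic for a:
a = d − √(d² − 2M_n/(0.85 f'_c b)) = 665 − √(665² − 2 × 1277.78×10⁶/(0.85 × 42 × 505)) = 116.85 mm.
A_s = 0.85 f'_c a b / f_y = 0.85 × 42 × 116.85 × 505 / 415 = 5076.2 mm².

A_s ≈ 5080 mm²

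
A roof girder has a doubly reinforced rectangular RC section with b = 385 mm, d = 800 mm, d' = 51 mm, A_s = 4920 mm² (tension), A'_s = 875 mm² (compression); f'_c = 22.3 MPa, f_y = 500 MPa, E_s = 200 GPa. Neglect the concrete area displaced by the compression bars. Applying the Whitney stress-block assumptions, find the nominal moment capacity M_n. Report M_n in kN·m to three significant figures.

Assume both tension and compression steel yield.
Net tension couple steel: A_s − A'_s = 4045 mm².
a = (A_s − A'_s) f_y / (0.85 f'_c b) = 2022500/(0.85 × 22.3 × 385) = 277.14 mm.
c = a/β₁ = 277.14/0.85 = 326.05 mm; ε'_s = 0.003(c − d')/c = 0.0025 ≥ f_y/E_s = 0.0025, so compression steel does yield.
M_n = (A_s − A'_s) f_y (d − a/2) + A'_s f_y (d − d') = [2022500 × (800 − 138.57) + 437500 × (800 − 51)] × 10⁻⁶ = 1337.74 + 327.69 = 1665.43 kN·m.

M_n ≈ 1670 kN·m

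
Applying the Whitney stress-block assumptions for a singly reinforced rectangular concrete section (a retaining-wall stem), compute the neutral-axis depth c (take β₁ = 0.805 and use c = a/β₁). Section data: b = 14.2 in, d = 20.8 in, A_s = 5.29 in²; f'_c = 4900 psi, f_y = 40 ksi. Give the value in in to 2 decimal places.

T = A_s f_y = 5.29 × 40 = 211.6 kips.
a = T/(0.85 f'_c b) = 211.6/(0.85 × 4.9 × 14.2) = 3.5778 in.
With β₁ = 0.805, c = a/β₁ = 3.5778/0.805 = 4.44 in.

c ≈ 4.44 in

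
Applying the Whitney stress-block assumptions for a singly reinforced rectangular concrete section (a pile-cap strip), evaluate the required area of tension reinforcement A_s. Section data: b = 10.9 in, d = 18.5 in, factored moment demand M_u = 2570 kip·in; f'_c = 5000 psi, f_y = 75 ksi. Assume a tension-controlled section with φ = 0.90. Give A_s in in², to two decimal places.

A_s ≈ 2.29 in²

M_n = M_u/φ = 2570/0.90 = 2855.56 kip·in.
From M_n = 0.85 f'_c a b (d − a/2):
a = d − √(d² − 2M_n/(0.85 f'_c b)) = 18.5 − √(18.5² − 2 × 2855.56/(0.85 × 5 × 10.9)) = 3.702 in.
A_s = 0.85 f'_c a b / f_y = 0.85 × 5 × 3.702 × 10.9 / 75 = 2.287 in².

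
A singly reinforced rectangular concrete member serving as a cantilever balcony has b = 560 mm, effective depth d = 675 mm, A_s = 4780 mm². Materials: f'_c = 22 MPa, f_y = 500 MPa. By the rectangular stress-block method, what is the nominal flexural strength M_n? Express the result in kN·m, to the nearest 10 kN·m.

T = A_s f_y = 4780 × 500 = 2390000 N = 2390 kN.
From C = T: a = T/(0.85 f'_c b) = 2390000/(0.85 × 22 × 560) = 228.23 mm.
M_n = T(d − a/2) = 2390 kN × (675 − 114.115) mm = 1340.52 kN·m.

M_n ≈ 1340 kN·m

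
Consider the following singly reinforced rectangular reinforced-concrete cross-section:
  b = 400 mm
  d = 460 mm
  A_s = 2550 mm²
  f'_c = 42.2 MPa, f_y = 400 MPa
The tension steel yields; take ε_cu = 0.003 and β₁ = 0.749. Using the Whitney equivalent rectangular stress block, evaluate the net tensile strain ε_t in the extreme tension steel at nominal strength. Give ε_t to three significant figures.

ε_t ≈ 0.0115

a = A_s f_y/(0.85 f'_c b) = 71.09 mm.
β₁ = 0.749, so c = a/β₁ = 71.09/0.749 = 94.91 mm.
From the linear strain diagram with ε_cu = 0.003: ε_t = 0.003 (d − c)/c = 0.003 × (460 − 94.91)/94.91 = 0.0115.
Since ε_t ≥ 0.005, the section is tension-controlled.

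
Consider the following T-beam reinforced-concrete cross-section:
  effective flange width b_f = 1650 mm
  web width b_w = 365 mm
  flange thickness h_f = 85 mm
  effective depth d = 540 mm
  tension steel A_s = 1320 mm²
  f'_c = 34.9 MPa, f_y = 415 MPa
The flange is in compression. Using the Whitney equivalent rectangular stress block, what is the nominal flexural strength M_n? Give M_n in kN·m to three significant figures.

M_n ≈ 293 kN·m

Tension: T = A_s f_y = 1320 × 415 = 547800 N.
Try a within the flange: a = T/(0.85 f'_c b_f) = 547800/(0.85 × 34.9 × 1650) = 11.19 mm.
Since a = 11.19 ≤ h_f = 85 mm, the stress block lies entirely in the flange; analyse as a rectangular beam of width b_f.
M_n = T(d − a/2) = 547800 × (540 − 5.595) = 292.75 × 10⁶ N·mm.
M_n = 292.75 kN·m.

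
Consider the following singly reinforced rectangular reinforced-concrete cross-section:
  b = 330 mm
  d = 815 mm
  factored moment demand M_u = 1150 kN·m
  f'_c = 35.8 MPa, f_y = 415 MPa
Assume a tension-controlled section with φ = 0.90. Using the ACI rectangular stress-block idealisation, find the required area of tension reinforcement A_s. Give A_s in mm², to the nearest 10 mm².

A_s ≈ 4230 mm²

M_n = M_u/φ = 1150/0.90 = 1277.78 kN·m.
With M_n = 0.85 f'_c a b (d − a/2), solve the quadratic for a:
a = d − √(d² − 2M_n/(0.85 f'_c b)) = 815 − √(815² − 2 × 1277.78×10⁶/(0.85 × 35.8 × 330)) = 174.89 mm.
A_s = 0.85 f'_c a b / f_y = 0.85 × 35.8 × 174.89 × 330 / 415 = 4231.9 mm².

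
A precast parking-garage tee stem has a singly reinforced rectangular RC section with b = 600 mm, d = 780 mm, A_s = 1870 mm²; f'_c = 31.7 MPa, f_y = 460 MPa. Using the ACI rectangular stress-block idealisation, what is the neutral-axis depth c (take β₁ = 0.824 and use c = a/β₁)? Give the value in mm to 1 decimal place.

c ≈ 64.6 mm

T = A_s f_y = 1870 × 460 = 860200 N = 860.2 kN.
Setting C = 0.85 f'_c a b equal to T: a = 860200/(0.85 × 31.7 × 600) = 53.207 mm.
With β₁ = 0.824, c = a/β₁ = 53.207/0.824 = 64.6 mm.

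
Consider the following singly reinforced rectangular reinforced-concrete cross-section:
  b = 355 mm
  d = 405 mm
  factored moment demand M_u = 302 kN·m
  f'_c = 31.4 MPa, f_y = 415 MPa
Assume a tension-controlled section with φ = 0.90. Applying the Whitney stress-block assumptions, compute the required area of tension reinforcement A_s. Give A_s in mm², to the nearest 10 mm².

M_n = M_u/φ = 302/0.90 = 335.556 kN·m.
With M_n = 0.85 f'_c a b (d − a/2), solve the quadratic for a:
a = d − √(d² − 2M_n/(0.85 f'_c b)) = 405 − √(405² − 2 × 335.556×10⁶/(0.85 × 31.4 × 355)) = 99.72 mm.
A_s = 0.85 f'_c a b / f_y = 0.85 × 31.4 × 99.72 × 355 / 415 = 2276.7 mm².

A_s ≈ 2280 mm²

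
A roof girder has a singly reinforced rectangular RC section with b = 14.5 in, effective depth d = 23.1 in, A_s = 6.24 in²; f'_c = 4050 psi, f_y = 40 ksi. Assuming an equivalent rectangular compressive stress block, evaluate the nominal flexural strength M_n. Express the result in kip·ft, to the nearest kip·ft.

M_n ≈ 428 kip·ft

T = A_s f_y = 6.24 × 40 = 249.6 kips.
a = T/(0.85 f'_c b) = 249.6/(0.85 × 4.05 × 14.5) = 5.000 in.
M_n = T(d − a/2) = 249.6 × (23.1 − 2.5) = 5141.8 kip·in = 5141.8/12 = 428.48 kip·ft.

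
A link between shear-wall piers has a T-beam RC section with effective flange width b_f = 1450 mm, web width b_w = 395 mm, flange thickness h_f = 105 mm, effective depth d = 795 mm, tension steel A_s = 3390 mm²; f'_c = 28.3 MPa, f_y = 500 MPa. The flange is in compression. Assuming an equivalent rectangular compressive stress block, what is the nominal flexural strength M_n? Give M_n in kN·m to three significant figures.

Tension: T = A_s f_y = 3390 × 500 = 1695000 N.
Try a within the flange: a = T/(0.85 f'_c b_f) = 1695000/(0.85 × 28.3 × 1450) = 48.60 mm.
Since a = 48.60 ≤ h_f = 105 mm, the stress block lies entirely in the flange; analyse as a rectangular beam of width b_f.
M_n = T(d − a/2) = 1695000 × (795 − 24.3) = 1306.34 × 10⁶ N·mm.
M_n = 1306.34 kN·m.

M_n ≈ 1310 kN·m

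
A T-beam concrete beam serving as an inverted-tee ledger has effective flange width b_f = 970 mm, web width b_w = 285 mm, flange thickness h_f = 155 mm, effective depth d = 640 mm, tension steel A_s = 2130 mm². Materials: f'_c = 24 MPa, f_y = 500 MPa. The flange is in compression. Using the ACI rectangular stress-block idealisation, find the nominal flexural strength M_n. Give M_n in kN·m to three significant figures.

M_n ≈ 653 kN·m

Tension: T = A_s f_y = 2130 × 500 = 1065000 N.
Try a within the flange: a = T/(0.85 f'_c b_f) = 1065000/(0.85 × 24 × 970) = 53.82 mm.
Since a = 53.82 ≤ h_f = 155 mm, the stress block lies entirely in the flange; analyse as a rectangular beam of width b_f.
M_n = T(d − a/2) = 1065000 × (640 − 26.91) = 652.94 × 10⁶ N·mm.
M_n = 652.94 kN·m.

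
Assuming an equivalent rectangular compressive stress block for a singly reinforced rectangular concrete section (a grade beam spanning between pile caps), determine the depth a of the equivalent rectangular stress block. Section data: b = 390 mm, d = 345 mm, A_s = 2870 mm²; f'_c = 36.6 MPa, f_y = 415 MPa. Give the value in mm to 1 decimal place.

a ≈ 98.2 mm

T = A_s f_y = 2870 × 415 = 1191050 N = 1191.05 kN.
Setting C = 0.85 f'_c a b equal to T: a = 1191050/(0.85 × 36.6 × 390) = 98.2 mm.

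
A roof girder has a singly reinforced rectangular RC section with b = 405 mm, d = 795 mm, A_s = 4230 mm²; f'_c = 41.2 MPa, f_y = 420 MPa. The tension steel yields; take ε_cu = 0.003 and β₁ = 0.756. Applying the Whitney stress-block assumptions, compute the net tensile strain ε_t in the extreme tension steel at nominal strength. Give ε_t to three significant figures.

ε_t ≈ 0.0114

a = A_s f_y/(0.85 f'_c b) = 125.26 mm.
β₁ = 0.756, so c = a/β₁ = 125.26/0.756 = 165.69 mm.
From the linear strain diagram with ε_cu = 0.003: ε_t = 0.003 (d − c)/c = 0.003 × (795 − 165.69)/165.69 = 0.0114.
Since ε_t ≥ 0.005, the section is tension-controlled.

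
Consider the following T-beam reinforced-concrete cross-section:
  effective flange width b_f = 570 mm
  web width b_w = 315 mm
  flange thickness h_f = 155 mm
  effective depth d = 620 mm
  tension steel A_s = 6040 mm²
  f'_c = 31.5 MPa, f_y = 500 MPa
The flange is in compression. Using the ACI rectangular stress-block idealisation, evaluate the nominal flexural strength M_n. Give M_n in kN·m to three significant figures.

Tension: T = A_s f_y = 6040 × 500 = 3020000 N.
Try a within the flange: a = T/(0.85 f'_c b_f) = 3020000/(0.85 × 31.5 × 570) = 197.88 mm.
a = 197.88 > h_f = 155 mm: the block extends into the web. Split into flange-overhang and web parts.
C_f = 0.85 f'_c (b_f − b_w) h_f = 0.85 × 31.5 × (570 − 315) × 155 = 1058282 N.
Remaining web compression depth: a_w = (T − C_f)/(0.85 f'_c b_w) = (3020000 − 1058282)/(0.85 × 31.5 × 315) = 232.59 mm.
M_n = C_f(d − h_f/2) + (T − C_f)(d − a_w/2) = 1058282 × (620 − 77.5) + 1961718 × (620 − 116.295) = 574.12 + 988.13 = 1562.25 × 10⁶ N·mm.
M_n = 1562.25 kN·m.

M_n ≈ 1560 kN·m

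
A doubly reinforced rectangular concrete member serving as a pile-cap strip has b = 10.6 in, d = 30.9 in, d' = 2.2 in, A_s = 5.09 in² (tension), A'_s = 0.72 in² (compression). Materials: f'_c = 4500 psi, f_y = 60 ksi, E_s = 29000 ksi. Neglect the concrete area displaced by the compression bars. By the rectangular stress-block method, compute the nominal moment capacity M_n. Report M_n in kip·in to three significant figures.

M_n ≈ 8490 kip·in

Assume both steels yield.
a = (A_s − A'_s) f_y/(0.85 f'_c b) = (5.09 − 0.72) × 60/(0.85 × 4.5 × 10.6) = 6.467 in.
c = a/β₁ = 6.467/0.825 = 7.839 in; ε'_s = 0.003(c − d')/c = 0.0022 ≥ ε_y = 0.0021, so the compression steel yields.
M_n = (A_s − A'_s) f_y (d − a/2) + A'_s f_y (d − d') = 262.2 × (30.9 − 3.2335) + 43.2 × (30.9 − 2.2) = 7254.2 + 1239.8 = 8494.0 kip·in.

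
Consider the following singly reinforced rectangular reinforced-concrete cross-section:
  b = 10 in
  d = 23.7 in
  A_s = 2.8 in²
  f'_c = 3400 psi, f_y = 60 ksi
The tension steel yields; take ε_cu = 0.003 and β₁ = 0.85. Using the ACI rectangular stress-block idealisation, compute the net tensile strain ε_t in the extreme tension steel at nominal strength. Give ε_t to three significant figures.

a = A_s f_y/(0.85 f'_c b) = 5.813 in.
β₁ = 0.85, so c = a/β₁ = 5.813/0.85 = 6.839 in.
From the linear strain diagram with ε_cu = 0.003: ε_t = 0.003 (d − c)/c = 0.003 × (23.7 − 6.839)/6.839 = 0.00740.
Since ε_t ≥ 0.005, the section is tension-controlled.

ε_t ≈ 0.00740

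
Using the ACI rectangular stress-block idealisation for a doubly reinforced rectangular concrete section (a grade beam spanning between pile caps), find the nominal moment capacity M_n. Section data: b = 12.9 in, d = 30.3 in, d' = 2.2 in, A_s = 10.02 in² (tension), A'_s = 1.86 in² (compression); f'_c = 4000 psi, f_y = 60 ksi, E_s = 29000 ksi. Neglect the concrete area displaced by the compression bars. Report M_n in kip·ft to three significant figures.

Assume both steels yield.
a = (A_s − A'_s) f_y/(0.85 f'_c b) = (10.02 − 1.86) × 60/(0.85 × 4 × 12.9) = 11.163 in.
c = a/β₁ = 11.163/0.85 = 13.133 in; ε'_s = 0.003(c − d')/c = 0.0025 ≥ ε_y = 0.0021, so the compression steel yields.
M_n = (A_s − A'_s) f_y (d − a/2) + A'_s f_y (d − d') = 489.6 × (30.3 − 5.5815) + 111.6 × (30.3 − 2.2) = 12102.2 + 3136.0 = 15238.2 kip·in = 15238.2/12 = 1269.85 kip·ft.

M_n ≈ 1270 kip·ft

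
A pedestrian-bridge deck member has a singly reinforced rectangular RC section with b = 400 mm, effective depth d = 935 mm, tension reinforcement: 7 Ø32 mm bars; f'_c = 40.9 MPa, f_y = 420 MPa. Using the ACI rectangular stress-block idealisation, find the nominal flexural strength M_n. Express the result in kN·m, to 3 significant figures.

M_n ≈ 2010 kN·m

A_s = 7 × 804 = 5628 mm².
T = A_s f_y = 5628 × 420 = 2363760 N = 2363.76 kN.
From C = T: a = T/(0.85 f'_c b) = 2363760/(0.85 × 40.9 × 400) = 169.98 mm.
M_n = T(d − a/2) = 2363.76 kN × (935 − 84.99) mm = 2009.22 kN·m.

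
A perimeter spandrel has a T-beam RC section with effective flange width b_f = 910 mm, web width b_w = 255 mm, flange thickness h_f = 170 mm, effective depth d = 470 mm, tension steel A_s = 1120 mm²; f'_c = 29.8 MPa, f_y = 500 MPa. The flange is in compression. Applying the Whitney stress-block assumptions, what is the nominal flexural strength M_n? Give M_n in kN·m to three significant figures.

M_n ≈ 256 kN·m

Tension: T = A_s f_y = 1120 × 500 = 560000 N.
Try a within the flange: a = T/(0.85 f'_c b_f) = 560000/(0.85 × 29.8 × 910) = 24.29 mm.
Since a = 24.29 ≤ h_f = 170 mm, the stress block lies entirely in the flange; analyse as a rectangular beam of width b_f.
M_n = T(d − a/2) = 560000 × (470 − 12.145) = 256.40 × 10⁶ N·mm.
M_n = 256.40 kN·m.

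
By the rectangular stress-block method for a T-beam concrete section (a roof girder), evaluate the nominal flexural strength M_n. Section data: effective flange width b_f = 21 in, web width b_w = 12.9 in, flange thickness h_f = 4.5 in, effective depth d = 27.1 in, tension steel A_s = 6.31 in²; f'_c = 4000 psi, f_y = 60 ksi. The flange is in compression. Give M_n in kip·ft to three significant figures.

M_n ≈ 770 kip·ft

Tension: T = A_s f_y = 6.31 × 60 = 378.6 kips.
Try a within the flange: a = T/(0.85 f'_c b_f) = 378.6/(0.85 × 4 × 21) = 5.303 in.
a = 5.303 > h_f = 4.5 in: the block extends into the web. Split into flange-overhang and web parts.
C_f = 0.85 f'_c (b_f − b_w) h_f = 0.85 × 4 × (21 − 12.9) × 4.5 = 123.9 kips.
Remaining web compression depth: a_w = (T − C_f)/(0.85 f'_c b_w) = (378.6 − 123.9)/(0.85 × 4 × 12.9) = 5.807 in.
M_n = C_f(d − h_f/2) + (T − C_f)(d − a_w/2) = 123.9 × (27.1 − 2.25) + 254.7 × (27.1 − 2.9035) = 3078.9 + 6162.8 = 9241.7 kip·in.
M_n = 9241.7/12 = 770.14 kip·ft.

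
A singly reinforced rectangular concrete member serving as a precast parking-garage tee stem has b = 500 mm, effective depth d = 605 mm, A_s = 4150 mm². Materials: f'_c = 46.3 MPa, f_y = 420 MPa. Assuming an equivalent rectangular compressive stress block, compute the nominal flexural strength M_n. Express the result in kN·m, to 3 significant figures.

M_n ≈ 977 kN·m

T = A_s f_y = 4150 × 420 = 1743000 N = 1743 kN.
From C = T: a = T/(0.85 f'_c b) = 1743000/(0.85 × 46.3 × 500) = 88.58 mm.
M_n = T(d − a/2) = 1743 kN × (605 − 44.29) mm = 977.32 kN·m.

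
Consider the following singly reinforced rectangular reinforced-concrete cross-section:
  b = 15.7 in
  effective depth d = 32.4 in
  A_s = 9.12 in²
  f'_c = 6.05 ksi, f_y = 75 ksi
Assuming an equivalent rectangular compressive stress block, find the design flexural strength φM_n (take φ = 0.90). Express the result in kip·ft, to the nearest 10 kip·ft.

T = A_s f_y = 9.12 × 75 = 684 kips.
a = T/(0.85 f'_c b) = 684/(0.85 × 6.05 × 15.7) = 8.472 in.
M_n = T(d − a/2) = 684 × (32.4 − 4.236) = 19264.2 kip·in = 19264.2/12 = 1605.35 kip·ft.
φM_n = 0.90 × 1605.35 = 1444.82 kip·ft.

φM_n ≈ 1440 kip·ft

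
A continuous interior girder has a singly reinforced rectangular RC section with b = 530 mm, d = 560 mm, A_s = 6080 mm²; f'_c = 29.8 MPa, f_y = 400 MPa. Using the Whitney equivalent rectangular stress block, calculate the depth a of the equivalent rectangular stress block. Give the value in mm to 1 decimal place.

T = A_s f_y = 6080 × 400 = 2432000 N = 2432 kN.
Setting C = 0.85 f'_c a b equal to T: a = 2432000/(0.85 × 29.8 × 530) = 181.2 mm.

a ≈ 181.2 mm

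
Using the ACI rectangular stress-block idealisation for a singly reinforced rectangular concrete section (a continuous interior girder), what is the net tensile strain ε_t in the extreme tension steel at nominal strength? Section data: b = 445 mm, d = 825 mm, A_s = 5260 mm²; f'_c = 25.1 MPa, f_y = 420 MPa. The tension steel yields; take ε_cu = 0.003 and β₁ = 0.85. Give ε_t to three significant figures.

ε_t ≈ 0.00604

a = A_s f_y/(0.85 f'_c b) = 232.69 mm.
β₁ = 0.85, so c = a/β₁ = 232.69/0.85 = 273.75 mm.
From the linear strain diagram with ε_cu = 0.003: ε_t = 0.003 (d − c)/c = 0.003 × (825 − 273.75)/273.75 = 0.00604.
Since ε_t ≥ 0.005, the section is tension-controlled.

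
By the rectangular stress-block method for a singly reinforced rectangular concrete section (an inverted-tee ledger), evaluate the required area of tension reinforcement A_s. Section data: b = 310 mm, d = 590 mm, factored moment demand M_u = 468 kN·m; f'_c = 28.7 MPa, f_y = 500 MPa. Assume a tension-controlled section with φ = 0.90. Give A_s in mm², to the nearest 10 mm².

A_s ≈ 1980 mm²

M_n = M_u/φ = 468/0.90 = 520 kN·m.
With M_n = 0.85 f'_c a b (d − a/2), solve the quadratic for a:
a = d − √(d² − 2M_n/(0.85 f'_c b)) = 590 − √(590² − 2 × 520×10⁶/(0.85 × 28.7 × 310)) = 131.11 mm.
A_s = 0.85 f'_c a b / f_y = 0.85 × 28.7 × 131.11 × 310 / 500 = 1983.0 mm².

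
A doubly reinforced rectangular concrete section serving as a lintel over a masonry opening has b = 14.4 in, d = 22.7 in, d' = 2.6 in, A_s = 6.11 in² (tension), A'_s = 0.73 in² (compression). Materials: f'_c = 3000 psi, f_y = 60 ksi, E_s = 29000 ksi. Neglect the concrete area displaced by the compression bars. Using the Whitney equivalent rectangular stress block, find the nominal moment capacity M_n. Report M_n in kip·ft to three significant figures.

Assume both steels yield.
a = (A_s − A'_s) f_y/(0.85 f'_c b) = (6.11 − 0.73) × 60/(0.85 × 3 × 14.4) = 8.791 in.
c = a/β₁ = 8.791/0.85 = 10.342 in; ε'_s = 0.003(c − d')/c = 0.0022 ≥ ε_y = 0.0021, so the compression steel yields.
M_n = (A_s − A'_s) f_y (d − a/2) + A'_s f_y (d − d') = 322.8 × (22.7 − 4.3955) + 43.8 × (22.7 − 2.6) = 5908.7 + 880.4 = 6789.1 kip·in = 6789.1/12 = 565.76 kip·ft.

M_n ≈ 566 kip·ft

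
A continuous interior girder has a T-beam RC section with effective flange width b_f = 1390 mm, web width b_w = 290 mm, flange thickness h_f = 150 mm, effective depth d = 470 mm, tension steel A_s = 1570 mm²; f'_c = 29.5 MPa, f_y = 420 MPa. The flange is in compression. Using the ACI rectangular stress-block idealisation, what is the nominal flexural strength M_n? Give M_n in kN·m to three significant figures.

Tension: T = A_s f_y = 1570 × 420 = 659400 N.
Try a within the flange: a = T/(0.85 f'_c b_f) = 659400/(0.85 × 29.5 × 1390) = 18.92 mm.
Since a = 18.92 ≤ h_f = 150 mm, the stress block lies entirely in the flange; analyse as a rectangular beam of width b_f.
M_n = T(d − a/2) = 659400 × (470 − 9.46) = 303.68 × 10⁶ N·mm.
M_n = 303.68 kN·m.

M_n ≈ 304 kN·m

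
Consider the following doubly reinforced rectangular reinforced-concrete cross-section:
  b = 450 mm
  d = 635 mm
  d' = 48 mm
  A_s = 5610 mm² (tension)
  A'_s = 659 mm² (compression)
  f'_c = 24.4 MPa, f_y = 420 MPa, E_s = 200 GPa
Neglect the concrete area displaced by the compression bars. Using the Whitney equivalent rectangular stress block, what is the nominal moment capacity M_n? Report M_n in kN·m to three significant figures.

Assume both tension and compression steel yield.
Net tension couple steel: A_s − A'_s = 4951 mm².
a = (A_s − A'_s) f_y / (0.85 f'_c b) = 2079420/(0.85 × 24.4 × 450) = 222.80 mm.
c = a/β₁ = 222.80/0.85 = 262.12 mm; ε'_s = 0.003(c − d')/c = 0.0025 ≥ f_y/E_s = 0.0021, so compression steel does yield.
M_n = (A_s − A'_s) f_y (d − a/2) + A'_s f_y (d − d') = [2079420 × (635 − 111.4) + 276780 × (635 − 48)] × 10⁻⁶ = 1088.78 + 162.47 = 1251.25 kN·m.

M_n ≈ 1250 kN·m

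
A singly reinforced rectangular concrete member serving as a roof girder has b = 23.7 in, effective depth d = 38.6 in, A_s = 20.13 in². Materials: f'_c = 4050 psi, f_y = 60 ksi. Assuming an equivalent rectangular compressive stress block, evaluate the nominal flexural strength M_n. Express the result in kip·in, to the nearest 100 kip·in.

M_n ≈ 37700 kip·in

T = A_s f_y = 20.13 × 60 = 1207.8 kips.
a = T/(0.85 f'_c b) = 1207.8/(0.85 × 4.05 × 23.7) = 14.804 in.
M_n = T(d − a/2) = 1207.8 × (38.6 − 7.402) = 37680.9 kip·in.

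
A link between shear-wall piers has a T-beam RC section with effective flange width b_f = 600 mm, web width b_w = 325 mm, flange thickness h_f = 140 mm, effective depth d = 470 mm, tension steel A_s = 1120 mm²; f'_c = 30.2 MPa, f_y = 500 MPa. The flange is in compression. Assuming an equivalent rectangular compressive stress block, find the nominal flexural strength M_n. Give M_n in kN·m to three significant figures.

M_n ≈ 253 kN·m

Tension: T = A_s f_y = 1120 × 500 = 560000 N.
Try a within the flange: a = T/(0.85 f'_c b_f) = 560000/(0.85 × 30.2 × 600) = 36.36 mm.
Since a = 36.36 ≤ h_f = 140 mm, the stress block lies entirely in the flange; analyse as a rectangular beam of width b_f.
M_n = T(d − a/2) = 560000 × (470 − 18.18) = 253.02 × 10⁶ N·mm.
M_n = 253.02 kN·m.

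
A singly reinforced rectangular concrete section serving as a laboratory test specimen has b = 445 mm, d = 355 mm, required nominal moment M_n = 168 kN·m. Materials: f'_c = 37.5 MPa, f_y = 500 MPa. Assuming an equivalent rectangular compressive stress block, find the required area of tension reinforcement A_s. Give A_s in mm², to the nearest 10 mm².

A_s ≈ 1000 mm²

With M_n = 0.85 f'_c a b (d − a/2), solve the quadratic for a:
a = d − √(d² − 2M_n/(0.85 f'_c b)) = 355 − √(355² − 2 × 168×10⁶/(0.85 × 37.5 × 445)) = 35.10 mm.
A_s = 0.85 f'_c a b / f_y = 0.85 × 37.5 × 35.10 × 445 / 500 = 995.7 mm².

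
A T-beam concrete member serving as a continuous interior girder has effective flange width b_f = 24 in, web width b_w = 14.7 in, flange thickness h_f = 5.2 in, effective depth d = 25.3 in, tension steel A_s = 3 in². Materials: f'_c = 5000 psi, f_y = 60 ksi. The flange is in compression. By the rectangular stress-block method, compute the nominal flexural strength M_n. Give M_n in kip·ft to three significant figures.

M_n ≈ 366 kip·ft

Tension: T = A_s f_y = 3 × 60 = 180 kips.
Try a within the flange: a = T/(0.85 f'_c b_f) = 180/(0.85 × 5 × 24) = 1.765 in.
Since a = 1.765 ≤ h_f = 5.2 in, the stress block lies entirely in the flange; analyse as a rectangular beam of width b_f.
M_n = T(d − a/2) = 180 × (25.3 − 0.8825) = 4395.2 kip·in.
M_n = 4395.2/12 = 366.27 kip·ft.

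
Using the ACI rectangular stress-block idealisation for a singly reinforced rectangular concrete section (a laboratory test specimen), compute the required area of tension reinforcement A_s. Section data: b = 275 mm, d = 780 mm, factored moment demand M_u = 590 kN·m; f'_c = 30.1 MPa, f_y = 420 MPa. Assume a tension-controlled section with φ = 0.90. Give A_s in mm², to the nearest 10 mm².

M_n = M_u/φ = 590/0.90 = 655.556 kN·m.
With M_n = 0.85 f'_c a b (d − a/2), solve the quadratic for a:
a = d − √(d² − 2M_n/(0.85 f'_c b)) = 780 − √(780² − 2 × 655.556×10⁶/(0.85 × 30.1 × 275)) = 130.34 mm.
A_s = 0.85 f'_c a b / f_y = 0.85 × 30.1 × 130.34 × 275 / 420 = 2183.5 mm².

A_s ≈ 2180 mm²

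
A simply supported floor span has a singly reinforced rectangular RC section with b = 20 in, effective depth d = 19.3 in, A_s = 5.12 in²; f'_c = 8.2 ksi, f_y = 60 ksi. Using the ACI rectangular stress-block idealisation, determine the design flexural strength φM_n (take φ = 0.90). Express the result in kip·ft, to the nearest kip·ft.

φM_n ≈ 419 kip·ft

T = A_s f_y = 5.12 × 60 = 307.2 kips.
a = T/(0.85 f'_c b) = 307.2/(0.85 × 8.2 × 20) = 2.204 in.
M_n = T(d − a/2) = 307.2 × (19.3 − 1.102) = 5590.4 kip·in = 5590.4/12 = 465.87 kip·ft.
φM_n = 0.90 × 465.87 = 419.28 kip·ft.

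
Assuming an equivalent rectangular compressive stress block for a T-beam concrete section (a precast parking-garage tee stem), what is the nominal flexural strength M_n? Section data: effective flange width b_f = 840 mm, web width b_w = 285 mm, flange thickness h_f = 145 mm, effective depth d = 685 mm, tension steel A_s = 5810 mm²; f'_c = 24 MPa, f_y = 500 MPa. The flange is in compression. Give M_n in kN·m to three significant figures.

Tension: T = A_s f_y = 5810 × 500 = 2905000 N.
Try a within the flange: a = T/(0.85 f'_c b_f) = 2905000/(0.85 × 24 × 840) = 169.53 mm.
a = 169.53 > h_f = 145 mm: the block extends into the web. Split into flange-overhang and web parts.
C_f = 0.85 f'_c (b_f − b_w) h_f = 0.85 × 24 × (840 − 285) × 145 = 1641690 N.
Remaining web compression depth: a_w = (T − C_f)/(0.85 f'_c b_w) = (2905000 − 1641690)/(0.85 × 24 × 285) = 217.29 mm.
M_n = C_f(d − h_f/2) + (T − C_f)(d − a_w/2) = 1641690 × (685 − 72.5) + 1263310 × (685 − 108.645) = 1005.54 + 728.12 = 1733.66 × 10⁶ N·mm.
M_n = 1733.66 kN·m.

M_n ≈ 1730 kN·m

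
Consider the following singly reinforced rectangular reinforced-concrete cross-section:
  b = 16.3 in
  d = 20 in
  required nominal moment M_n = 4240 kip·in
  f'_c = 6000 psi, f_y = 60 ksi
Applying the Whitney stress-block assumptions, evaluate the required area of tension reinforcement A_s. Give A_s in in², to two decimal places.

A_s ≈ 3.79 in²

From M_n = 0.85 f'_c a b (d − a/2):
a = d − √(d² − 2M_n/(0.85 f'_c b)) = 20 − √(20² − 2 × 4240/(0.85 × 6 × 16.3)) = 2.738 in.
A_s = 0.85 f'_c a b / f_y = 0.85 × 6 × 2.738 × 16.3 / 60 = 3.793 in².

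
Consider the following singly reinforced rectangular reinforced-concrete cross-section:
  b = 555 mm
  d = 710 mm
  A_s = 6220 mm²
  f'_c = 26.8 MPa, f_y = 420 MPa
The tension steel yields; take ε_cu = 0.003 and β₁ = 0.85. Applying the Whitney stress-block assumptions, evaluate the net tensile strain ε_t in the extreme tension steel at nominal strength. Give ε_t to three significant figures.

ε_t ≈ 0.00576

a = A_s f_y/(0.85 f'_c b) = 206.63 mm.
β₁ = 0.85, so c = a/β₁ = 206.63/0.85 = 243.09 mm.
From the linear strain diagram with ε_cu = 0.003: ε_t = 0.003 (d − c)/c = 0.003 × (710 − 243.09)/243.09 = 0.00576.
Since ε_t ≥ 0.005, the section is tension-controlled.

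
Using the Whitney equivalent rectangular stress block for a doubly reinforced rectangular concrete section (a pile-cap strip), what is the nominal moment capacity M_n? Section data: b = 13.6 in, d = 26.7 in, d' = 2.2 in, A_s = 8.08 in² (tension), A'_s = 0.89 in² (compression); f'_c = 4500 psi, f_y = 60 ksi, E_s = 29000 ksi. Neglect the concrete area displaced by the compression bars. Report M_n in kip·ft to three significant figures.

Assume both steels yield.
a = (A_s − A'_s) f_y/(0.85 f'_c b) = (8.08 − 0.89) × 60/(0.85 × 4.5 × 13.6) = 8.293 in.
c = a/β₁ = 8.293/0.825 = 10.052 in; ε'_s = 0.003(c − d')/c = 0.0023 ≥ ε_y = 0.0021, so the compression steel yields.
M_n = (A_s − A'_s) f_y (d − a/2) + A'_s f_y (d − d') = 431.4 × (26.7 − 4.1465) + 53.4 × (26.7 − 2.2) = 9729.6 + 1308.3 = 11037.9 kip·in = 11037.9/12 = 919.83 kip·ft.

M_n ≈ 920 kip·ft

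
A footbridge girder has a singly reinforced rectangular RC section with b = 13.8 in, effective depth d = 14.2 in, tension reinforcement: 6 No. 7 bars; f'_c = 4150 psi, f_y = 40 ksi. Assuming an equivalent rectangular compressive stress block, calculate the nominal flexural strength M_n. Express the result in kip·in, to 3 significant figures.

A_s = 6 × 0.6 = 3.6 in².
T = A_s f_y = 3.6 × 40 = 144 kips.
a = T/(0.85 f'_c b) = 144/(0.85 × 4.15 × 13.8) = 2.958 in.
M_n = T(d − a/2) = 144 × (14.2 − 1.479) = 1831.8 kip·in.

M_n ≈ 1830 kip·in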